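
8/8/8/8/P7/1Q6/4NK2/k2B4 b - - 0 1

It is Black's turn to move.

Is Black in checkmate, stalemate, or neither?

Black to move; black king on a1.
In check: no.
King squares — b1: attacked by Qb3; a2: attacked by Qb3; b2: attacked by Qb3.
Legal moves for Black: none.
Not in check and no legal moves → stalemate.

stalemate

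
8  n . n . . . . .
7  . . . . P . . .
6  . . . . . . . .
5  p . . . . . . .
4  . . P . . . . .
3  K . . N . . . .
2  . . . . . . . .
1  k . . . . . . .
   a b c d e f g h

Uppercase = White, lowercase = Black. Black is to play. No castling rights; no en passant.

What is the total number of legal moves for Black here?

Black to move; king on a1.
In check: no.
Legal moves: Nxe7, Na7, Nd6, Ncb6, Nc7, Nab6, Kb1, a4.
Count: 8.

8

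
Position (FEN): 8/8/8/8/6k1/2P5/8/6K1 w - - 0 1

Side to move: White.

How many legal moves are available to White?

White to move; king on g1.
In check: no.
Legal moves: Kh2, Kg2, Kf2, Kh1, Kf1, c4.
Count: 6.

6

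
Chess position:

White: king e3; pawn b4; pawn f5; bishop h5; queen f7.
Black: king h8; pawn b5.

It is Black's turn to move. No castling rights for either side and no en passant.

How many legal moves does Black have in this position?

Black to move; king on h8.
In check: no.
Legal moves: none.
Count: 0.

0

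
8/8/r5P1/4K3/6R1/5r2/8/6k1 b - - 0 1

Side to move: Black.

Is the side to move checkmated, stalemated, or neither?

neither

Black to move; black king on g1.
In check: yes, from the white rook on g4.
Legal moves for Black: Kh2, Kf2, Kh1, Kf1, Rg3.
Black is in check but has 5 legal moves → neither.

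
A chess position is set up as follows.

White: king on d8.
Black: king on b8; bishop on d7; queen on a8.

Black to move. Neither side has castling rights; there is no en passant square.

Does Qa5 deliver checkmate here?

no

After Qa5: white king on d8; in check: yes, from the black queen on a5.
White has 2 legal replies: Ke7, Kxd7.
In check but a legal move exists → not checkmate.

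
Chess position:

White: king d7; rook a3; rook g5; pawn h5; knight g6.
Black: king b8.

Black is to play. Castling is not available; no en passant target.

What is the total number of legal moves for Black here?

Black to move; king on b8.
In check: no.
Legal moves: Kb7.
Count: 1.

1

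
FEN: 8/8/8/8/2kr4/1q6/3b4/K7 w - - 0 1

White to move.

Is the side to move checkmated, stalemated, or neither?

stalemate

White to move; white king on a1.
In check: no.
King squares — b1: attacked by Qb3; a2: attacked by Qb3; b2: attacked by Qb3.
Legal moves for White: none.
Not in check and no legal moves → stalemate.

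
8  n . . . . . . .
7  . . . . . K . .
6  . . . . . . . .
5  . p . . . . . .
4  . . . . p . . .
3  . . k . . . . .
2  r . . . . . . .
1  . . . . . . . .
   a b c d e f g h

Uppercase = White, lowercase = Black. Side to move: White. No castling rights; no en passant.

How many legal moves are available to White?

8

White to move; king on f7.
In check: no.
Legal moves: Kg8, Kf8, Ke8, Kg7, Ke7, Kg6, Kf6, Ke6.
Count: 8.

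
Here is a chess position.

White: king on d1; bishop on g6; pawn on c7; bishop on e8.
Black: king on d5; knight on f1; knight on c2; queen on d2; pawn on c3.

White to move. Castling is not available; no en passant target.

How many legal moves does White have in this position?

White to move; king on d1.
In check: yes, from the black queen on d2.
Legal moves: none.
Count: 0.

0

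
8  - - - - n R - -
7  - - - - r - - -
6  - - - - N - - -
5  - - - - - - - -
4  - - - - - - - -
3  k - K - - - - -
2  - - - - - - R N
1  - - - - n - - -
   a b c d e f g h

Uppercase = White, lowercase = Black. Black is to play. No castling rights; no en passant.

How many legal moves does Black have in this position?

17

Black to move; king on a3.
In check: no.
Legal moves: Ng7, Nc7, Nf6, Nd6, Rh7, Rg7, Rf7, Rd7, Rc7+, Rb7, Ra7, Rxe6, Ka4, Nf3, Nd3, Nxg2, Nc2.
Count: 17.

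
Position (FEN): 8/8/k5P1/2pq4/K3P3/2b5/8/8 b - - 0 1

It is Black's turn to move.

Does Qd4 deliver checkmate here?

After Qd4: white king on a4; in check: yes, from the black queen on d4.
White has 2 legal replies: Kb3, Ka3.
In check but a legal move exists → not checkmate.

no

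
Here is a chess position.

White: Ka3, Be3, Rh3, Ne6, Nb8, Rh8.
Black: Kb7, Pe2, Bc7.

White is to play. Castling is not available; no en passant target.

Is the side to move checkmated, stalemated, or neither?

neither

White to move; white king on a3.
In check: no.
Legal moves for White include: Rg8, Rf8, Re8, Rd8, Rc8, R8h7, R8h6, R8h5, R8h4, Nd7, Nc6, Na6, Nf8, Nd8+, Ng7, Nxc7, Ng5, Nc5+, ... (list truncated; more exist).
White has legal moves and is not in check → neither.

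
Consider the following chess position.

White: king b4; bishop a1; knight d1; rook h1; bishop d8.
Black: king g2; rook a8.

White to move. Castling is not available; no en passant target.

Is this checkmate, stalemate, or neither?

neither

White to move; white king on b4.
In check: no.
Legal moves for White include: Be7, Bc7, Bdf6, Bb6, Bg5, Ba5, Bh4, Kc5, Kb5, Kc4, Kc3, Kb3, Rh8, Rh7, Rh6, Rh5, Rh4, Rh3, ... (list truncated; more exist).
White has legal moves and is not in check → neither.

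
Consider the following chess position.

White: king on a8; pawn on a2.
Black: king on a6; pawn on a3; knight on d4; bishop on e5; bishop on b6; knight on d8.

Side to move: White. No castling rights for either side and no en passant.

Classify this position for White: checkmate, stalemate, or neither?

stalemate

White to move; white king on a8.
In check: no.
King squares — a7: attacked by Ka6; b7: attacked by Ka6; b8: attacked by Be5.
Legal moves for White: none.
Not in check and no legal moves → stalemate.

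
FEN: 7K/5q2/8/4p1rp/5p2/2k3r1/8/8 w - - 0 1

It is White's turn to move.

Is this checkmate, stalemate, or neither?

White to move; white king on h8.
In check: no.
King squares — g7: attacked by Rg5; h7: attacked by Qf7; g8: attacked by Rg5.
Legal moves for White: none.
Not in check and no legal moves → stalemate.

stalemate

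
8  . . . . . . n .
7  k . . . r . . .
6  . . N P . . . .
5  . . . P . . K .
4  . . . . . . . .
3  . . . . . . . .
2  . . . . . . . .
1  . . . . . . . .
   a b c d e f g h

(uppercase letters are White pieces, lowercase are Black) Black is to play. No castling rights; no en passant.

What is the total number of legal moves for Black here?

Black to move; king on a7.
In check: yes, from the white knight on c6.
Legal moves: Ka8, Kb7, Kb6, Ka6.
Count: 4.

4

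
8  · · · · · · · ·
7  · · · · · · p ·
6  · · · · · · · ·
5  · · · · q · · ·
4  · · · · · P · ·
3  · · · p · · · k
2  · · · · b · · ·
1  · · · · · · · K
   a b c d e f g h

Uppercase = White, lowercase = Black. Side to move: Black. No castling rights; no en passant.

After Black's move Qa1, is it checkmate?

yes

After Qa1: white king on h1; in check: yes, from the black queen on a1.
King squares — g1: attacked by Qa1; g2: attacked by Kh3; h2: attacked by Kh3.
White has no legal moves → checkmate.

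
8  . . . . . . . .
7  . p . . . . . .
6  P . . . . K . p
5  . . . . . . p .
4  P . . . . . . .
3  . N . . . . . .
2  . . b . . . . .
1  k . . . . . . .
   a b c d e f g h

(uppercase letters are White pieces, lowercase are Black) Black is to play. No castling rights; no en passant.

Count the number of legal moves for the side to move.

Black to move; king on a1.
In check: yes, from the white knight on b3.
Legal moves: Kb2, Ka2, Kb1, Bxb3.
Count: 4.

4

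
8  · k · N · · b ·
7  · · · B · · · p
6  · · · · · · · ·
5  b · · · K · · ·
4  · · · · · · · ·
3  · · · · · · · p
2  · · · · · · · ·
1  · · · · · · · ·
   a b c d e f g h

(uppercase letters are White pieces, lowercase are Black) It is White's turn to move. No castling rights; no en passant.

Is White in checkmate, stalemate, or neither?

neither

White to move; white king on e5.
In check: no.
Legal moves for White include: Nf7, Nb7, Ne6, Nc6+, Be8, Bc8, Be6, Bc6, Bf5, Bb5, Bg4, Ba4, Bxh3, Kf6, Kd6, Kf5, Kf4, Ke4, ... (list truncated; more exist).
White has legal moves and is not in check → neither.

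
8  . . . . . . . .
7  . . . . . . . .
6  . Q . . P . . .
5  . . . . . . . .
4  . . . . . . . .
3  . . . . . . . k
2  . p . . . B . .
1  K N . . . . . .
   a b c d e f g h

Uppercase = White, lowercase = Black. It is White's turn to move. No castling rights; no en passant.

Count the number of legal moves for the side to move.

White to move; king on a1.
In check: yes, from the black pawn on b2.
Legal moves: Kxb2, Ka2, Qxb2.
Count: 3.

3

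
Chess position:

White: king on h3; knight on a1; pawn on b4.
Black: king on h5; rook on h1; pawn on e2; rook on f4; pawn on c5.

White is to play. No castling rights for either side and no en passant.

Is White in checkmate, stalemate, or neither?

neither

White to move; white king on h3.
In check: yes, from the black rook on h1.
Legal moves for White: Kg3, Kg2.
White is in check but has 2 legal moves → neither.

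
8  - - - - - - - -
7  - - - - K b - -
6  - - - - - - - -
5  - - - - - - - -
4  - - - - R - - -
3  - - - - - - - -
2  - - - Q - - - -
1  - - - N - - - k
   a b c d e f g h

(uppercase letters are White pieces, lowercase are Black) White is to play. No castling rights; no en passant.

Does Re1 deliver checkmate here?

After Re1: black king on h1; in check: yes, from the white rook on e1.
King squares — g1: attacked by Re1; g2: attacked by Qd2; h2: attacked by Qd2.
Black has no legal moves → checkmate.

yes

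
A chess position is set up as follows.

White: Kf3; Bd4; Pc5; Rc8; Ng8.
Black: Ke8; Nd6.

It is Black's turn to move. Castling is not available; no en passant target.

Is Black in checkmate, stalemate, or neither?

Black to move; black king on e8.
In check: yes, from the white rook on c8.
King squares — d7: available; e7: attacked by Ng8; f7: available; d8: attacked by Rc8; f8: attacked by Rc8.
Legal moves for Black: Kf7, Kd7, Nxc8.
Black is in check but has 3 legal moves → neither.

neither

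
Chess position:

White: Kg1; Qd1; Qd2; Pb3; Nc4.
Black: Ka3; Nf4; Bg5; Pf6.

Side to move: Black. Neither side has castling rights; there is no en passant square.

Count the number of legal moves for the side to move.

Black to move; king on a3.
In check: yes, from the white knight on c4.
Legal moves: none.
Count: 0.

0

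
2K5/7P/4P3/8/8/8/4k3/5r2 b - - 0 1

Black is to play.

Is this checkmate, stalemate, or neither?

Black to move; black king on e2.
In check: no.
Legal moves for Black include: Kf3, Ke3, Kd3, Kf2, Kd2, Ke1, Kd1, Rf8+, Rf7, Rf6, Rf5, Rf4, Rf3, Rf2, Rh1, Rg1, Re1, Rd1, ... (list truncated; more exist).
Black has legal moves and is not in check → neither.

neither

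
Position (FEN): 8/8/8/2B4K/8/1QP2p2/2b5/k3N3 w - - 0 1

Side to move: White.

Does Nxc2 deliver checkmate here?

After Nxc2: black king on a1; in check: yes, from the white knight on c2.
King squares — b1: attacked by Qb3; a2: attacked by Qb3; b2: attacked by Qb3.
Black has no legal moves → checkmate.

yes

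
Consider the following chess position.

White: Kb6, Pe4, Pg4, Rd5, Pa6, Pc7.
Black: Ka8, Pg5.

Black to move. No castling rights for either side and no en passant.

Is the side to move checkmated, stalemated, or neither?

Black to move; black king on a8.
In check: no.
King squares — a7: attacked by Kb6; b7: attacked by Pa6; b8: attacked by Pc7.
Legal moves for Black: none.
Not in check and no legal moves → stalemate.

stalemate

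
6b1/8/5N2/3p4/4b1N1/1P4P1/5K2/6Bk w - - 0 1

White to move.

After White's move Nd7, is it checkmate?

no

After Nd7: black king on h1; in check: no.
Black is not in check, so this cannot be checkmate.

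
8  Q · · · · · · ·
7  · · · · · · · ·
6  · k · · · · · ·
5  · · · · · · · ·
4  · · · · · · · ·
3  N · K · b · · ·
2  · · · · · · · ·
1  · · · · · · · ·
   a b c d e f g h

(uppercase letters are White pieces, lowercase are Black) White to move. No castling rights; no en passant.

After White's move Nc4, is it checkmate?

no

After Nc4: black king on b6; in check: yes, from the white knight on c4.
Black has 3 legal replies: Kc7, Kc5, Kb5.
In check but a legal move exists → not checkmate.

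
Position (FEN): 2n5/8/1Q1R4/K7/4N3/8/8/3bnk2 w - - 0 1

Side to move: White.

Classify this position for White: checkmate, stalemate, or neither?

neither

White to move; white king on a5.
In check: no.
Legal moves for White include: Rd8, Rd7, Rh6, Rg6, Rf6+, Re6, Rc6, Rd5, Rd4, Rd3, Rd2, Rxd1, Qd8, Qb8, Qc7, Qb7, Qa7, Qc6, ... (list truncated; more exist).
White has legal moves and is not in check → neither.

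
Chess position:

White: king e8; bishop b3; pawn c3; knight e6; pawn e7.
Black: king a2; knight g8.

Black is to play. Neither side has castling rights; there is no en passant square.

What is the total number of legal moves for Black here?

Black to move; king on a2.
In check: yes, from the white bishop on b3.
Legal moves: Kxb3, Ka3, Kb2, Kb1, Ka1.
Count: 5.

5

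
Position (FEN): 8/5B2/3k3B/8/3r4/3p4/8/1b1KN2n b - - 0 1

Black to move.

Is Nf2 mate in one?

After Nf2: white king on d1; in check: yes, from the black knight on f2.
White has 2 legal replies: Kd2, Kc1.
In check but a legal move exists → not checkmate.

no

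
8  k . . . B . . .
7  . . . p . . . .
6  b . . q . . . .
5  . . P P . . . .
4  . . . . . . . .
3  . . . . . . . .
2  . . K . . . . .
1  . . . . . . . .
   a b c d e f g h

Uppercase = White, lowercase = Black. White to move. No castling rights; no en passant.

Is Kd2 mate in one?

After Kd2: black king on a8; in check: no.
Black is not in check, so this cannot be checkmate.

no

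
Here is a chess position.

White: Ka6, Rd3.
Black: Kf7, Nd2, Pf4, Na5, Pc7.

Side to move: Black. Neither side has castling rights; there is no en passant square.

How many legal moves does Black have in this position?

Black to move; king on f7.
In check: no.
Legal moves: Kg8, Kf8, Ke8, Kg7, Ke7, Kg6, Kf6, Ke6, Nb7, Nc6, Nac4, Nab3, Ne4, Ndc4, Nf3, Ndb3, Nf1, Nb1, c6, f3, c5.
Count: 21.

21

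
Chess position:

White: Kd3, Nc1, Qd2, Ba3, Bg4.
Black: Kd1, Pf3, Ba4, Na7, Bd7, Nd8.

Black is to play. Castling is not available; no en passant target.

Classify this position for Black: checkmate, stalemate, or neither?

checkmate

Black to move; black king on d1.
In check: yes, from the white queen on d2.
King squares — c1: attacked by Qd2; e1: attacked by Qd2; c2: attacked by Qd2; d2: attacked by Kd3; e2: attacked by Nc1.
Legal moves for Black: none.
In check with no legal moves → checkmate.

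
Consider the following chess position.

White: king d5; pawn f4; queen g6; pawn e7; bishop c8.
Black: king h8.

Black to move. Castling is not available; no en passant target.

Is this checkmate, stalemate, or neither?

stalemate

Black to move; black king on h8.
In check: no.
King squares — g7: attacked by Qg6; h7: attacked by Qg6; g8: attacked by Qg6.
Legal moves for Black: none.
Not in check and no legal moves → stalemate.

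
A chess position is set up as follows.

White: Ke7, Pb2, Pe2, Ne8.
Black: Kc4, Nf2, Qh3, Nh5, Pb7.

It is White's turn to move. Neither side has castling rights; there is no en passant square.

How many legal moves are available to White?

12

White to move; king on e7.
In check: no.
Legal moves: Ng7, Nc7, Nf6, Nd6+, Kf8, Kd8, Kf7, Kd6, e3, b3+, e4, b4.
Count: 12.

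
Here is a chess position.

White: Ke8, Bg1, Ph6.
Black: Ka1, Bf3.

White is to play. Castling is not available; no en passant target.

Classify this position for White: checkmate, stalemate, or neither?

neither

White to move; white king on e8.
In check: no.
Legal moves for White: Kf8, Kd8, Kf7, Ke7, Kd7, Ba7, Bb6, Bc5, Bd4+, Be3, Bh2, Bf2, h7.
White has 13 legal moves and is not in check → neither.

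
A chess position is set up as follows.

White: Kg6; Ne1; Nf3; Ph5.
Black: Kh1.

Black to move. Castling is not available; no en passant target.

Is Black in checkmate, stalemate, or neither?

stalemate

Black to move; black king on h1.
In check: no.
King squares — g1: attacked by Nf3; g2: attacked by Ne1; h2: attacked by Nf3.
Legal moves for Black: none.
Not in check and no legal moves → stalemate.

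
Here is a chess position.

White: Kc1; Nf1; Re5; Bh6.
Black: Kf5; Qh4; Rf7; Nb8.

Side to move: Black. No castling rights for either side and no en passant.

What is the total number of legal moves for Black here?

Black to move; king on f5.
In check: yes, from the white rook on e5.
Legal moves: Kg6, Kf6, Kxe5, Kg4.
Count: 4.

4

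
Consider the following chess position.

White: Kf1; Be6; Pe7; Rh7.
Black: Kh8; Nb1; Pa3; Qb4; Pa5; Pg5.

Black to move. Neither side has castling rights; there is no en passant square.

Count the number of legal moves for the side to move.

Black to move; king on h8.
In check: yes, from the white rook on h7.
Legal moves: Kxh7.
Count: 1.

1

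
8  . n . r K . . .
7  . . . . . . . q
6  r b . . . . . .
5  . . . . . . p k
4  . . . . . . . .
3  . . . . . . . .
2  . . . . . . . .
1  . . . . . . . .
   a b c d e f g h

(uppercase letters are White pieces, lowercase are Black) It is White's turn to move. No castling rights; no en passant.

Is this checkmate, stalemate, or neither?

checkmate

White to move; white king on e8.
In check: yes, from the black rook on d8.
King squares — d7: attacked by Qh7; e7: attacked by Qh7; f7: attacked by Qh7; d8: attacked by Bb6; f8: attacked by Rd8.
Legal moves for White: none.
In check with no legal moves → checkmate.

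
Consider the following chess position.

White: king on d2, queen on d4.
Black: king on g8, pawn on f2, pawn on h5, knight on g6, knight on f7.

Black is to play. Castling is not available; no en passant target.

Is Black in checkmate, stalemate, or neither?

neither

Black to move; black king on g8.
In check: no.
Legal moves for Black include: Kf8, Kh7, Nfh8, Nd8, Nh6, Nd6, Ng5, Nfe5, Ngh8, Nf8, Ne7, Nge5, Nh4, Nf4, h4, f1=Q, f1=R, f1=B, ... (list truncated; more exist).
Black has legal moves and is not in check → neither.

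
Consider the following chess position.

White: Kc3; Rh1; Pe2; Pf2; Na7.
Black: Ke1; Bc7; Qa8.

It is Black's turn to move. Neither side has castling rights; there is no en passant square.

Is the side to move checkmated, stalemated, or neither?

Black to move; black king on e1.
In check: yes, from the white rook on h1.
Legal moves for Black: Kxf2, Kxe2, Qxh1.
Black is in check but has 3 legal moves → neither.

neither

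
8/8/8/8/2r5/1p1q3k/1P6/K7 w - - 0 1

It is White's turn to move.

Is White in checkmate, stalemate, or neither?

stalemate

White to move; white king on a1.
In check: no.
King squares — b1: attacked by Qd3; a2: attacked by Pb3; b2: own pawn.
Legal moves for White: none.
Not in check and no legal moves → stalemate.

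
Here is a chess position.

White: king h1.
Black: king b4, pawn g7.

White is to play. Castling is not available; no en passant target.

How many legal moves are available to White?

White to move; king on h1.
In check: no.
Legal moves: Kh2, Kg2, Kg1.
Count: 3.

3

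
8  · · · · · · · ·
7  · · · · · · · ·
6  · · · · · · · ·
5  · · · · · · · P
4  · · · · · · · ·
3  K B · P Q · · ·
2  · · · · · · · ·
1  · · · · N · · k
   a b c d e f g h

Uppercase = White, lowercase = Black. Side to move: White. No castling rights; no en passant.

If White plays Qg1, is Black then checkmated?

After Qg1: black king on h1; in check: yes, from the white queen on g1.
Black has 1 legal reply: Kxg1.
In check but a legal move exists → not checkmate.

no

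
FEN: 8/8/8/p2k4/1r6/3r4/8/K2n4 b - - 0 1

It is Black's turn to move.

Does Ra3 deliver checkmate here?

yes

After Ra3: white king on a1; in check: yes, from the black rook on a3.
King squares — b1: attacked by Rb4; a2: attacked by Ra3; b2: attacked by Nd1.
White has no legal moves → checkmate.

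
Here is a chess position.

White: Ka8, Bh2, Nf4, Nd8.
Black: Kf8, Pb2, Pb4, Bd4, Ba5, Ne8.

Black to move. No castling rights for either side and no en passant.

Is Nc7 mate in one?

After Nc7: white king on a8; in check: yes, from the black knight on c7.
White has 2 legal replies: Kb8, Kb7.
In check but a legal move exists → not checkmate.

no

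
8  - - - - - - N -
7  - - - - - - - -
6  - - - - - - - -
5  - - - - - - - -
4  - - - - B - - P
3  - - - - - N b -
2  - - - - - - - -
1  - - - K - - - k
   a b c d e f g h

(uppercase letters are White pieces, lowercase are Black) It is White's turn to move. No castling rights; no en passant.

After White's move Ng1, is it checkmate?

no

After Ng1: black king on h1; in check: yes, from the white bishop on e4.
Black has 2 legal replies: Kh2, Kxg1.
In check but a legal move exists → not checkmate.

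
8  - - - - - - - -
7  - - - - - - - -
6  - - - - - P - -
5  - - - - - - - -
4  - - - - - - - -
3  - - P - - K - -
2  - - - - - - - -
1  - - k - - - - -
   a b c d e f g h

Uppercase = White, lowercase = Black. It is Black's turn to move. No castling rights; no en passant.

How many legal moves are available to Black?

5

Black to move; king on c1.
In check: no.
Legal moves: Kd2, Kc2, Kb2, Kd1, Kb1.
Count: 5.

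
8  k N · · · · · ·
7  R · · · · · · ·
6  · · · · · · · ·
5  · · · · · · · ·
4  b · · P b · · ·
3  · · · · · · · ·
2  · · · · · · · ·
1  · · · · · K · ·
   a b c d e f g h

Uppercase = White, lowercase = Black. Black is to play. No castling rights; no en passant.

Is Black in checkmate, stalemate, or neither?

neither

Black to move; black king on a8.
In check: yes, from the white rook on a7.
King squares — a7: available; b7: attacked by Ra7; b8: available.
Legal moves for Black: Kxb8, Kxa7.
Black is in check but has 2 legal moves → neither.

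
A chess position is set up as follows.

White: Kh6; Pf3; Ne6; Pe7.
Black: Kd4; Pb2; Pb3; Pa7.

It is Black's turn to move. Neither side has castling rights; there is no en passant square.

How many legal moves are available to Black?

Black to move; king on d4.
In check: yes, from the white knight on e6.
Legal moves: Ke5, Kd5, Kc4, Ke3, Kd3, Kc3.
Count: 6.

6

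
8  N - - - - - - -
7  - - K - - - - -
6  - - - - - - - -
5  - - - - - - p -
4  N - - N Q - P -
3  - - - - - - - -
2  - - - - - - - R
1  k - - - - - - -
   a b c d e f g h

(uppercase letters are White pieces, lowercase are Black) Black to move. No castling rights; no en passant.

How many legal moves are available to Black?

0

Black to move; king on a1.
In check: no.
Legal moves: none.
Count: 0.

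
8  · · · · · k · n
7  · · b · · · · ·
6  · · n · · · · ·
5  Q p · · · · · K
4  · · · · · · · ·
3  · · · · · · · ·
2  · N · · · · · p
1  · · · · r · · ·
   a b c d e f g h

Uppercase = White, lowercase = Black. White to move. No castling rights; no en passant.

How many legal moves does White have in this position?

22

White to move; king on h5.
In check: no.
Legal moves: Kh6, Kg5, Kh4, Kg4, Qa8+, Qxc7, Qa7, Qb6, Qa6, Qxb5, Qb4+, Qa4, Qc3, Qa3+, Qd2, Qa2, Qxe1, Qa1, Nc4, Na4, Nd3, Nd1.
Count: 22.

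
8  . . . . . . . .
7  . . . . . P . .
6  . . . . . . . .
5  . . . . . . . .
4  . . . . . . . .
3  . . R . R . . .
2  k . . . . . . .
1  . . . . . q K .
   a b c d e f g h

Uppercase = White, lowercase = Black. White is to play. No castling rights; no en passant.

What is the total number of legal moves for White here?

White to move; king on g1.
In check: yes, from the black queen on f1.
Legal moves: Kh2, Kxf1.
Count: 2.

2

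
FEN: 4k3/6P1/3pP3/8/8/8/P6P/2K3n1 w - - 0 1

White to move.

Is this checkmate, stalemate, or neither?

neither

White to move; white king on c1.
In check: no.
Legal moves for White: Kd2, Kc2, Kb2, Kd1, Kb1, g8=Q+, g8=R+, g8=B, g8=N, e7, h3, a3, h4, a4.
White has 14 legal moves and is not in check → neither.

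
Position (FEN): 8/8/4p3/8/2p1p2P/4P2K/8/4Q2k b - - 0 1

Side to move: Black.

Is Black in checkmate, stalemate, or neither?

Black to move; black king on h1.
In check: yes, from the white queen on e1.
King squares — g1: attacked by Qe1; g2: attacked by Kh3; h2: attacked by Kh3.
Legal moves for Black: none.
In check with no legal moves → checkmate.

checkmate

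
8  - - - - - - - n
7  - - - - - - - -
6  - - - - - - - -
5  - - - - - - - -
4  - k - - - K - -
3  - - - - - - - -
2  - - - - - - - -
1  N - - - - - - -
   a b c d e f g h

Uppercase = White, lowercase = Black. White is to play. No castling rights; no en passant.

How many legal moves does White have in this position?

White to move; king on f4.
In check: no.
Legal moves: Kg5, Kf5, Ke5, Kg4, Ke4, Kg3, Kf3, Ke3, Nb3, Nc2+.
Count: 10.

10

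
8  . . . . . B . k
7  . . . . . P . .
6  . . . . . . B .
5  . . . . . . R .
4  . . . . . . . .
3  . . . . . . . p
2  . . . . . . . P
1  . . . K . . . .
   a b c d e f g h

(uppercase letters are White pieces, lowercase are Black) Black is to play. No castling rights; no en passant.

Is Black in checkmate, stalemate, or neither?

Black to move; black king on h8.
In check: no.
King squares — g7: attacked by Bf8; h7: attacked by Bg6; g8: attacked by Pf7.
Legal moves for Black: none.
Not in check and no legal moves → stalemate.

stalemate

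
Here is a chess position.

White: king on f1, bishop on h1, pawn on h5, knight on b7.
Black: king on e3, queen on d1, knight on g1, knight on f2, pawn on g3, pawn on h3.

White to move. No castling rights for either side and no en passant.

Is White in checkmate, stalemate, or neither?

checkmate

White to move; white king on f1.
In check: yes, from the black queen on d1.
King squares — e1: attacked by Qd1; g1: attacked by Qd1; e2: attacked by Qd1; f2: attacked by Ke3; g2: attacked by Ph3.
Legal moves for White: none.
In check with no legal moves → checkmate.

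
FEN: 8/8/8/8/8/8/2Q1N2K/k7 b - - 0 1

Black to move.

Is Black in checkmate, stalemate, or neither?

stalemate

Black to move; black king on a1.
In check: no.
King squares — b1: attacked by Qc2; a2: attacked by Qc2; b2: attacked by Qc2.
Legal moves for Black: none.
Not in check and no legal moves → stalemate.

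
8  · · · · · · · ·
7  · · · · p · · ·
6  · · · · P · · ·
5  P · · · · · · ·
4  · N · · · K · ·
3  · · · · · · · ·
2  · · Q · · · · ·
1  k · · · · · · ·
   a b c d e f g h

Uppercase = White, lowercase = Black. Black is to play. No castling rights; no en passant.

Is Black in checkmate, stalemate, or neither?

Black to move; black king on a1.
In check: no.
King squares — b1: attacked by Qc2; a2: attacked by Qc2; b2: attacked by Qc2.
Legal moves for Black: none.
Not in check and no legal moves → stalemate.

stalemate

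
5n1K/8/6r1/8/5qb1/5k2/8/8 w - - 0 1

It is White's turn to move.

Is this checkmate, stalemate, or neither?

stalemate

White to move; white king on h8.
In check: no.
King squares — g7: attacked by Rg6; h7: attacked by Nf8; g8: attacked by Rg6.
Legal moves for White: none.
Not in check and no legal moves → stalemate.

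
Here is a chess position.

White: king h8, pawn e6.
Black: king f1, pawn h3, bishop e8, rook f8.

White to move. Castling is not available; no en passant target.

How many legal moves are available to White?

White to move; king on h8.
In check: yes, from the black rook on f8.
Legal moves: Kh7, Kg7.
Count: 2.

2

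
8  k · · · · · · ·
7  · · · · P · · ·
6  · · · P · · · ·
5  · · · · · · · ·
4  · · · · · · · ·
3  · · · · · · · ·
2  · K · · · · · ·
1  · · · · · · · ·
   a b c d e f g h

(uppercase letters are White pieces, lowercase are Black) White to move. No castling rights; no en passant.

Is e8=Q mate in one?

no

After e8=Q: black king on a8; in check: yes, from the white queen on e8.
Black has 2 legal replies: Kb7, Ka7.
In check but a legal move exists → not checkmate.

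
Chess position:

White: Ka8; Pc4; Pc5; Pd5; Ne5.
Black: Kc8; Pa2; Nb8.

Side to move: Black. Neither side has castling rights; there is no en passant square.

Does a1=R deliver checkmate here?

yes

After a1=R: white king on a8; in check: yes, from the black rook on a1.
King squares — a7: attacked by Ra1; b7: attacked by Kc8; b8: attacked by Kc8.
White has no legal moves → checkmate.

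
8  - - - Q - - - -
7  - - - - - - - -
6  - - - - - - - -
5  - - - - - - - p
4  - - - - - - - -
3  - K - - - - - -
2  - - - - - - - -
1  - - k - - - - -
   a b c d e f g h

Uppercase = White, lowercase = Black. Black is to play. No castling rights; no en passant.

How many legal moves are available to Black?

Black to move; king on c1.
In check: no.
Legal moves: Kb1, h4.
Count: 2.

2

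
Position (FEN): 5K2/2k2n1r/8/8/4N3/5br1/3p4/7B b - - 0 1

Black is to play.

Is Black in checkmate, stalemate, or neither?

neither

Black to move; black king on c7.
In check: no.
Legal moves for Black include: Rh8+, Rhg7, Rh6, Rh5, Rh4, Rhh3, Rh2, Rxh1, Nh8, Nd8, Nh6, Nd6, Ng5, Ne5, Kd8, Kc8, Kb8, Kd7, ... (list truncated; more exist).
Black has legal moves and is not in check → neither.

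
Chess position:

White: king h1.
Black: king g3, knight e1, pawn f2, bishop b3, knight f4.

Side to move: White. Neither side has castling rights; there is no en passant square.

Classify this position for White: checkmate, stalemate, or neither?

White to move; white king on h1.
In check: no.
King squares — g1: attacked by Pf2; g2: attacked by Ne1; h2: attacked by Kg3.
Legal moves for White: none.
Not in check and no legal moves → stalemate.

stalemate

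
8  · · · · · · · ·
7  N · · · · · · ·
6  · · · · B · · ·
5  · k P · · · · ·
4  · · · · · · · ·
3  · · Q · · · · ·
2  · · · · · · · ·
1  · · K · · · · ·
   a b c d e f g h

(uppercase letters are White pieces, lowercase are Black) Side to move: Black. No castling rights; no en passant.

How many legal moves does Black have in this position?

Black to move; king on b5.
In check: yes, from the white knight on a7.
Legal moves: Ka6, Ka4.
Count: 2.

2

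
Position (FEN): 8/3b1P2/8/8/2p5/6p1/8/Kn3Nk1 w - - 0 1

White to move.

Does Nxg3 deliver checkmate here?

no

After Nxg3: black king on g1; in check: no.
Black is not in check, so this cannot be checkmate.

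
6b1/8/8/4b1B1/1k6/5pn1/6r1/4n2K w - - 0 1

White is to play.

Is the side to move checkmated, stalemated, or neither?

checkmate

White to move; white king on h1.
In check: yes, from the black knight on g3.
King squares — g1: attacked by Rg2; g2: attacked by Ne1; h2: attacked by Rg2.
Legal moves for White: none.
In check with no legal moves → checkmate.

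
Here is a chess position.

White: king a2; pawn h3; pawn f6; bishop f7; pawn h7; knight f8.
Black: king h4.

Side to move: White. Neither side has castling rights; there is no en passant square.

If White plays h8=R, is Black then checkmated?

After h8=R: black king on h4; in check: yes, from the white rook on h8.
Black has 2 legal replies: Kg5, Kg3.
In check but a legal move exists → not checkmate.

no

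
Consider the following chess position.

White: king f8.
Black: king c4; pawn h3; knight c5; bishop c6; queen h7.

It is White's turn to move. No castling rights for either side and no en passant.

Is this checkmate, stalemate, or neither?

stalemate

White to move; white king on f8.
In check: no.
King squares — e7: attacked by Qh7; f7: attacked by Qh7; g7: attacked by Qh7; e8: attacked by Bc6; g8: attacked by Qh7.
Legal moves for White: none.
Not in check and no legal moves → stalemate.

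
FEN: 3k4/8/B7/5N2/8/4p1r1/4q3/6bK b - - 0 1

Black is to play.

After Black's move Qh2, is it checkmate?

yes

After Qh2: white king on h1; in check: yes, from the black queen on h2.
King squares — g1: attacked by Qh2; g2: attacked by Qh2; h2: attacked by Bg1.
White has no legal moves → checkmate.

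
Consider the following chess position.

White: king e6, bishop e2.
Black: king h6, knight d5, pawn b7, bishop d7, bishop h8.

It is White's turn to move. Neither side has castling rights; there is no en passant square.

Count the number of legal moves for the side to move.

White to move; king on e6.
In check: yes, from the black bishop on d7.
Legal moves: Kf7, Kxd7, Kd6, Kxd5.
Count: 4.

4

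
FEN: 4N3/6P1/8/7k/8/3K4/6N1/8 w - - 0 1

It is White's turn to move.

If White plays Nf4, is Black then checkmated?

no

After Nf4: black king on h5; in check: yes, from the white knight on f4.
Black has 4 legal replies: Kh6, Kg5, Kh4, Kg4.
In check but a legal move exists → not checkmate.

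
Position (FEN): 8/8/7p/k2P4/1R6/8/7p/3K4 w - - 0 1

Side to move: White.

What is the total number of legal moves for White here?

20

White to move; king on d1.
In check: no.
Legal moves: Rb8, Rb7, Rb6, Rb5+, Rh4, Rg4, Rf4, Re4, Rd4, Rc4, Ra4+, Rb3, Rb2, Rb1, Ke2, Kd2, Kc2, Ke1, Kc1, d6.
Count: 20.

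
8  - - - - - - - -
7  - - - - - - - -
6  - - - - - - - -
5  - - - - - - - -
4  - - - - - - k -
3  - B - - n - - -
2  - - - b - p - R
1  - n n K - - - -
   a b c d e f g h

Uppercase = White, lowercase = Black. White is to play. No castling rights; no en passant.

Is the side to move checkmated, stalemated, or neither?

checkmate

White to move; white king on d1.
In check: yes, from the black knight on e3.
King squares — c1: attacked by Bd2; e1: attacked by Bd2; c2: attacked by Ne3; d2: attacked by Nb1; e2: attacked by Nc1.
Legal moves for White: none.
In check with no legal moves → checkmate.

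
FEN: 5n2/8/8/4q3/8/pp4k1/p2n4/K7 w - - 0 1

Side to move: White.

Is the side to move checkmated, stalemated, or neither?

White to move; white king on a1.
In check: yes, from the black queen on e5.
King squares — b1: attacked by Pa2; a2: attacked by Pb3; b2: attacked by Pa3.
Legal moves for White: none.
In check with no legal moves → checkmate.

checkmate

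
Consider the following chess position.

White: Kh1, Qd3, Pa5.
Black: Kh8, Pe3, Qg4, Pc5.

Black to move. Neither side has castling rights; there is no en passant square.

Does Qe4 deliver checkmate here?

After Qe4: white king on h1; in check: yes, from the black queen on e4.
White has 3 legal replies: Kh2, Kg1, Qxe4.
In check but a legal move exists → not checkmate.

no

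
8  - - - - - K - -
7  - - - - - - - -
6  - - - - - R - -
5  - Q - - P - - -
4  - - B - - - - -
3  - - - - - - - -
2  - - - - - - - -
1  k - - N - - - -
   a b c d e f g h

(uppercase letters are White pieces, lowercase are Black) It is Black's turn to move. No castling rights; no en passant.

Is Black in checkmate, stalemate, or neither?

Black to move; black king on a1.
In check: no.
King squares — b1: attacked by Qb5; a2: attacked by Bc4; b2: attacked by Nd1.
Legal moves for Black: none.
Not in check and no legal moves → stalemate.

stalemate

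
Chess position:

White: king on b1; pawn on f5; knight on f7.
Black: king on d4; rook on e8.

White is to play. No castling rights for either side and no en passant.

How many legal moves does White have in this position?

12

White to move; king on b1.
In check: no.
Legal moves: Nh8, Nd8, Nh6, Nd6, Ng5, Ne5, Kc2, Kb2, Ka2, Kc1, Ka1, f6.
Count: 12.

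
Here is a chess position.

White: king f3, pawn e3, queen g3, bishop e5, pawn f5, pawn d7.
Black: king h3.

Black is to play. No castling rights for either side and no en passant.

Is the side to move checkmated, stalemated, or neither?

Black to move; black king on h3.
In check: yes, from the white queen on g3.
King squares — g2: attacked by Kf3; h2: attacked by Qg3; g3: attacked by Kf3; g4: attacked by Kf3; h4: attacked by Qg3.
Legal moves for Black: none.
In check with no legal moves → checkmate.

checkmate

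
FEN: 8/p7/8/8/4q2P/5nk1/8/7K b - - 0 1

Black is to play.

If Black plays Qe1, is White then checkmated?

After Qe1: white king on h1; in check: yes, from the black queen on e1.
King squares — g1: attacked by Qe1; g2: attacked by Kg3; h2: attacked by Nf3.
White has no legal moves → checkmate.

yes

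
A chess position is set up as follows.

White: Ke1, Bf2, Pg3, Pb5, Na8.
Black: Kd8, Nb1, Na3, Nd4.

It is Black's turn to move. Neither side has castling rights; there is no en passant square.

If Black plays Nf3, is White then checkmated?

no

After Nf3: white king on e1; in check: yes, from the black knight on f3.
White has 3 legal replies: Ke2, Kf1, Kd1.
In check but a legal move exists → not checkmate.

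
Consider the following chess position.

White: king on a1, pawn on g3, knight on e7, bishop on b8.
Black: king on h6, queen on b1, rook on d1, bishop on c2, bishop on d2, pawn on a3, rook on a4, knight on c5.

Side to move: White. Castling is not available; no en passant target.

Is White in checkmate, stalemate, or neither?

checkmate

White to move; white king on a1.
In check: yes, from the black queen on b1.
King squares — b1: attacked by Rd1; a2: attacked by Qb1; b2: attacked by Qb1.
Legal moves for White: none.
In check with no legal moves → checkmate.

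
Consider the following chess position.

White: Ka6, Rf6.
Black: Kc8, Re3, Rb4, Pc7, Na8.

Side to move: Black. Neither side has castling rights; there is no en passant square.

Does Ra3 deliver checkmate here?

yes

After Ra3: white king on a6; in check: yes, from the black rook on a3.
King squares — a5: attacked by Ra3; b5: attacked by Rb4; b6: attacked by Rb4; a7: attacked by Ra3; b7: attacked by Rb4.
White has no legal moves → checkmate.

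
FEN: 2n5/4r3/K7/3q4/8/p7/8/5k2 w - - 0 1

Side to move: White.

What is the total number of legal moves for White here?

White to move; king on a6.
In check: no.
Legal moves: none.
Count: 0.

0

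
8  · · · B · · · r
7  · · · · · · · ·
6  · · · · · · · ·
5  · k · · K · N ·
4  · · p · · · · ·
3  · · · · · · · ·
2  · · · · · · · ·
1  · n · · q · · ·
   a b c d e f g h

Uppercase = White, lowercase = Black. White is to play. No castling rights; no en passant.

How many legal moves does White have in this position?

7

White to move; king on e5.
In check: yes, from the black queen on e1.
Legal moves: Kf6, Kd6, Kf5, Kd5, Kf4, Kd4, Ne4.
Count: 7.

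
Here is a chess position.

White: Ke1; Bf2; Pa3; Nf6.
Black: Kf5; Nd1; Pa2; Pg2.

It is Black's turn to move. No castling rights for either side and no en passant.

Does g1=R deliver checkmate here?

no

After g1=R: white king on e1; in check: yes, from the black rook on g1.
White has 3 legal replies: Ke2, Kd2, Bxg1.
In check but a legal move exists → not checkmate.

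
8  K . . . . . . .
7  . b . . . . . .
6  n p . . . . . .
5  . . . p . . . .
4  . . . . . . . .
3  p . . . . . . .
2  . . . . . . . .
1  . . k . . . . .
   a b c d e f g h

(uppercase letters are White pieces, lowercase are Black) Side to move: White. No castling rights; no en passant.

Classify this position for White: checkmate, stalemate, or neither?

White to move; white king on a8.
In check: yes, from the black bishop on b7.
Legal moves for White: Kxb7, Ka7.
White is in check but has 2 legal moves → neither.

neither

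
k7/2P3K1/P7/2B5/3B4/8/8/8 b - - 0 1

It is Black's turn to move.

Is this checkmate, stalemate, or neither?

stalemate

Black to move; black king on a8.
In check: no.
King squares — a7: attacked by Bc5; b7: attacked by Pa6; b8: attacked by Pc7.
Legal moves for Black: none.
Not in check and no legal moves → stalemate.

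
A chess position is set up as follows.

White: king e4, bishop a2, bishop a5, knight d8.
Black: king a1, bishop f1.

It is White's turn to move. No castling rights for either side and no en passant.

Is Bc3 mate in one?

After Bc3: black king on a1; in check: yes, from the white bishop on c3.
Black has 1 legal reply: Kxa2.
In check but a legal move exists → not checkmate.

no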